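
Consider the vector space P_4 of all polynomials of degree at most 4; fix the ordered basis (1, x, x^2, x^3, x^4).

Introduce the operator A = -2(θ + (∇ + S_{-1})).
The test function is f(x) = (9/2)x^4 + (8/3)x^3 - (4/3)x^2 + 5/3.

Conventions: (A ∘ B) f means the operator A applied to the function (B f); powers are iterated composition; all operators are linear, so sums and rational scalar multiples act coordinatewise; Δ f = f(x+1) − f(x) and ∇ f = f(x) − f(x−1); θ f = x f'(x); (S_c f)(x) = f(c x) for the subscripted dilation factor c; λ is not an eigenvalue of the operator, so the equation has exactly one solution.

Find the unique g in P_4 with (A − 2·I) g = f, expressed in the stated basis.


the result is g(x) = -(3/8)x^4 + (1/18)x^3 - (7/16)x^2 + (61/24)x - 611/288

write g with unknown coordinates in the stated basis and equate coefficients in (A − 2·I) g = f
solving from the highest basis element down gives g = -(3/8)x^4 + (1/18)x^3 - (7/16)x^2 + (61/24)x - 611/288
check: A g = (15/4)x^4 + (25/9)x^3 - (53/24)x^2 + (61/12)x - 371/144
so A g − 2·g = (9/2)x^4 + (8/3)x^3 - (4/3)x^2 + 5/3 = f ✓


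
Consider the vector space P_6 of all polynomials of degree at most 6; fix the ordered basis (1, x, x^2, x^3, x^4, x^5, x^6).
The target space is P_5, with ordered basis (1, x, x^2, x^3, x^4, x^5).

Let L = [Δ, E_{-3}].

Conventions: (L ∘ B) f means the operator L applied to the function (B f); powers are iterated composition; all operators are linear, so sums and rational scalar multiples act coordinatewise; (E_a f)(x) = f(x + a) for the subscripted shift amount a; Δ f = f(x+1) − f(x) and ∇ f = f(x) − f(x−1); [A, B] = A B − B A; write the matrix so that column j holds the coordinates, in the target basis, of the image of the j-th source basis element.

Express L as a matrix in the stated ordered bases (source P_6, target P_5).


the matrix is [[0, 0, 0, 0, 0, 0, 0]; [0, 0, 0, 0, 0, 0, 0]; [0, 0, 0, 0, 0, 0, 0]; [0, 0, 0, 0, 0, 0, 0]; [0, 0, 0, 0, 0, 0, 0]; [0, 0, 0, 0, 0, 0, 0]] (rows listed top to bottom)

image of 1: 0
image of x: 0
image of x^2: 0
image of x^3: 0
image of x^4: 0
image of x^5: 0
image of x^6: 0
each image's coordinates form column j of the matrix


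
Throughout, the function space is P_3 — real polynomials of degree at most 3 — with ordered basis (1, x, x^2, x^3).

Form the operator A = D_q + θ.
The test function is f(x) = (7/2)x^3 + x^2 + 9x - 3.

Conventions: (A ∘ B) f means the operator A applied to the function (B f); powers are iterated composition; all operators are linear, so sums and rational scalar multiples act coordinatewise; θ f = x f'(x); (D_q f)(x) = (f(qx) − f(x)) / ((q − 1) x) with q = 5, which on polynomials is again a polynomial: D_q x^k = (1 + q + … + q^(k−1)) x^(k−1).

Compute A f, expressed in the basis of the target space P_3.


the image equals g(x) = (21/2)x^3 + (221/2)x^2 + 15x + 9

D_q f = (217/2)x^2 + 6x + 9
θ f = (21/2)x^3 + 2x^2 + 9x
(D_q + θ) f = (21/2)x^3 + (221/2)x^2 + 15x + 9


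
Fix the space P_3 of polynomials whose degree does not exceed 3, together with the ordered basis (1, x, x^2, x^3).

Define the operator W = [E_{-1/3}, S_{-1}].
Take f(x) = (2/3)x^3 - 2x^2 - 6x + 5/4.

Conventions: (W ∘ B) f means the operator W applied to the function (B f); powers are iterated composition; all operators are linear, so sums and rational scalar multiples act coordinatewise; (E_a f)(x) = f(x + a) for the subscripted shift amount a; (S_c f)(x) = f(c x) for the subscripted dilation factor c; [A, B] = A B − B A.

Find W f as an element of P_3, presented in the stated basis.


S_{-1} f = -(2/3)x^3 - 2x^2 + 6x + 5/4
E_{-1/3} S_{-1} f = -(2/3)x^3 - (4/3)x^2 + (64/9)x - 307/324
E_{-1/3} f = (2/3)x^3 - (8/3)x^2 - (40/9)x + 973/324
S_{-1} E_{-1/3} f = -(2/3)x^3 - (8/3)x^2 + (40/9)x + 973/324
[E_{-1/3}, S_{-1}] f = (4/3)x^2 + (8/3)x - 320/81

g(x) = (4/3)x^2 + (8/3)x - 320/81


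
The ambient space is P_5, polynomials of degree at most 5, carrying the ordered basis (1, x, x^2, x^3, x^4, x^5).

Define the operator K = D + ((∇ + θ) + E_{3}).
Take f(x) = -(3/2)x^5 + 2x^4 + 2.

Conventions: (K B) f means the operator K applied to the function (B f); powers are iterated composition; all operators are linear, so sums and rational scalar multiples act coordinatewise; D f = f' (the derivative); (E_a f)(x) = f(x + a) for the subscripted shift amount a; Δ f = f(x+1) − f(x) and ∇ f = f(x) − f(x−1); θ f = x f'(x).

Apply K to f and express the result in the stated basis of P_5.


the image equals g(x) = -9x^5 - (55/2)x^4 - 80x^3 - 324x^2 - 376x - 204

D f = -(15/2)x^4 + 8x^3
∇ f = -(15/2)x^4 + 23x^3 - 27x^2 + (31/2)x - 7/2
θ f = -(15/2)x^5 + 8x^4
(∇ + θ) f = -(15/2)x^5 + (1/2)x^4 + 23x^3 - 27x^2 + (31/2)x - 7/2
E_{3} f = -(3/2)x^5 - (41/2)x^4 - 111x^3 - 297x^2 - (783/2)x - 401/2
((∇ + θ) + E_{3}) f = -9x^5 - 20x^4 - 88x^3 - 324x^2 - 376x - 204
(D + ((∇ + θ) + E_{3})) f = -9x^5 - (55/2)x^4 - 80x^3 - 324x^2 - 376x - 204


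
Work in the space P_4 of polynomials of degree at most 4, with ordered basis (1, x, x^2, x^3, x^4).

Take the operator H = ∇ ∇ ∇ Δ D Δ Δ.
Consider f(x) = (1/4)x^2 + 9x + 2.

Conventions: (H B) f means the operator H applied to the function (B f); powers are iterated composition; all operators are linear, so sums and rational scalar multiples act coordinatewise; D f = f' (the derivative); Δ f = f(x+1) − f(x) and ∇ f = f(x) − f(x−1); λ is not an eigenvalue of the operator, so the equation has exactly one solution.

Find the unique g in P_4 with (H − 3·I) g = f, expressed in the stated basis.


g(x) = -(1/12)x^2 - 3x - 2/3

write g with unknown coordinates in the stated basis and equate coefficients in (H − 3·I) g = f
solving from the highest basis element down gives g = -(1/12)x^2 - 3x - 2/3
check: H g = 0
so H g − 3·g = (1/4)x^2 + 9x + 2 = f ✓


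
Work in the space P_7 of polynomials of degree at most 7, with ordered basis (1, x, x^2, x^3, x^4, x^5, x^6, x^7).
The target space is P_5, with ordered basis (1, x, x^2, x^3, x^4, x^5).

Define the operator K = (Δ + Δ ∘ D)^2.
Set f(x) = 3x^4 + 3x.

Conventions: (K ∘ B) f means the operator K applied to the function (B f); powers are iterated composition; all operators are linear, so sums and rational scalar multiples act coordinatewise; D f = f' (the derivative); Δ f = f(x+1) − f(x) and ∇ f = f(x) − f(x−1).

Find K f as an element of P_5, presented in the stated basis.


the result is g(x) = 36x^2 + 216x + 258

Δ f = 12x^3 + 18x^2 + 12x + 6
D f = 12x^3 + 3
Δ D f = 36x^2 + 36x + 12
(Δ + Δ ∘ D) f = 12x^3 + 54x^2 + 48x + 18
Δ (Δ + Δ ∘ D) f = 36x^2 + 144x + 114
D (Δ + Δ ∘ D) f = 36x^2 + 108x + 48
Δ D (Δ + Δ ∘ D) f = 72x + 144
(Δ + Δ ∘ D) (Δ + Δ ∘ D) f = 36x^2 + 216x + 258


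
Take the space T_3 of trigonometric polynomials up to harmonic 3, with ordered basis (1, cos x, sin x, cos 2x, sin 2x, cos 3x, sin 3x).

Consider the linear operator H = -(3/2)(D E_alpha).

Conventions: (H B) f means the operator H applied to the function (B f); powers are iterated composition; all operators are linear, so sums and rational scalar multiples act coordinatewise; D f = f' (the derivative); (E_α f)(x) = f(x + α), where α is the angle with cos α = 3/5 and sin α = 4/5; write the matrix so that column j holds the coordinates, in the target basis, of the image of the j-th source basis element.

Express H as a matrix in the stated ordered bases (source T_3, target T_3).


image of 1: 0
image of cos x: (6/5)cos x + (9/10)sin x
image of sin x: -(9/10)cos x + (6/5)sin x
image of cos 2x: (72/25)cos 2x - (21/25)sin 2x
image of sin 2x: (21/25)cos 2x + (72/25)sin 2x
image of cos 3x: (198/125)cos 3x - (1053/250)sin 3x
image of sin 3x: (1053/250)cos 3x + (198/125)sin 3x
each image's coordinates form column j of the matrix

the matrix is [[0, 0, 0, 0, 0, 0, 0]; [0, 6/5, -9/10, 0, 0, 0, 0]; [0, 9/10, 6/5, 0, 0, 0, 0]; [0, 0, 0, 72/25, 21/25, 0, 0]; [0, 0, 0, -21/25, 72/25, 0, 0]; [0, 0, 0, 0, 0, 198/125, 1053/250]; [0, 0, 0, 0, 0, -1053/250, 198/125]] (rows listed top to bottom)


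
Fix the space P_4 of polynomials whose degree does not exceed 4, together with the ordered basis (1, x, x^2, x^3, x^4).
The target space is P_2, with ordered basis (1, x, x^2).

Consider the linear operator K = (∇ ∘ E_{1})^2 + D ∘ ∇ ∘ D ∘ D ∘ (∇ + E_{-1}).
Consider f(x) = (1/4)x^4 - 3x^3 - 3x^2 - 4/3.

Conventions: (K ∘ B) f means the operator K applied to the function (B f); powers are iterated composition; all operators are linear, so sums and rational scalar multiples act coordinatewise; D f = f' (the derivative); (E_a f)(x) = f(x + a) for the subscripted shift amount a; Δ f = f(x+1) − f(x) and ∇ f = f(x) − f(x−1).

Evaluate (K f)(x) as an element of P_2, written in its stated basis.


E_{1} f = (1/4)x^4 - 2x^3 - (21/2)x^2 - 14x - 85/12
∇ E_{1} f = x^3 - (15/2)x^2 - 14x - 23/4
E_{1} (∇ ∘ E_{1}) f = x^3 - (9/2)x^2 - 26x - 105/4
∇ E_{1} (∇ ∘ E_{1}) f = 3x^2 - 12x - 41/2
∇ f = x^3 - (21/2)x^2 + 4x - 1/4
E_{-1} f = (1/4)x^4 - 4x^3 + (15/2)x^2 - 4x - 13/12
(∇ + E_{-1}) f = (1/4)x^4 - 3x^3 - 3x^2 - 4/3
D (∇ + E_{-1}) f = x^3 - 9x^2 - 6x
D D (∇ + E_{-1}) f = 3x^2 - 18x - 6
∇ (D ∘ D) (∇ + E_{-1}) f = 6x - 21
D ∇ (D ∘ D) (∇ + E_{-1}) f = 6
((∇ ∘ E_{1})^2 + D ∘ ∇ ∘ D ∘ D ∘ (∇ + E_{-1})) f = 3x^2 - 12x - 29/2

g(x) = 3x^2 - 12x - 29/2


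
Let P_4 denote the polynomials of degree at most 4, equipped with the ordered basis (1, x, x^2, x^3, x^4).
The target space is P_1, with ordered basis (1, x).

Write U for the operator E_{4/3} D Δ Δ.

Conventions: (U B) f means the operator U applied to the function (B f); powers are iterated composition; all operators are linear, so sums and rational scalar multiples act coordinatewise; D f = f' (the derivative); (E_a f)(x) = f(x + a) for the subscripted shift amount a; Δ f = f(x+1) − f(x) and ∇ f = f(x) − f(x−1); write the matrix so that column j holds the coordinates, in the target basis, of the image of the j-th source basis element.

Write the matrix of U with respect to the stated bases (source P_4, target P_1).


image of 1: 0
image of x: 0
image of x^2: 0
image of x^3: 6
image of x^4: 24x + 56
each image's coordinates form column j of the matrix

the matrix is [[0, 0, 0, 6, 56]; [0, 0, 0, 0, 24]] (rows listed top to bottom)


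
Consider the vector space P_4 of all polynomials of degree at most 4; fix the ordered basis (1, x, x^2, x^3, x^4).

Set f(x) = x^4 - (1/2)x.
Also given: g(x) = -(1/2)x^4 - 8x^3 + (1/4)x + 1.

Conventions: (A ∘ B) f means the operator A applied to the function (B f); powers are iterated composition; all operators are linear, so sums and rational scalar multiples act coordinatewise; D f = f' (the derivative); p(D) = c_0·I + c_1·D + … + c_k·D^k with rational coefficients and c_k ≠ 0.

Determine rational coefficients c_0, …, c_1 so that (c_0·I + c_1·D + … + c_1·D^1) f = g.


c_0 = -1/2, c_1 = -2

D^0 f = x^4 - (1/2)x
D^1 f = 4x^3 - 1/2
matching coefficients of g against c_0 f + c_1 Df + … from the top degree down determines the c_i
solution: c_0 = -1/2, c_1 = -2


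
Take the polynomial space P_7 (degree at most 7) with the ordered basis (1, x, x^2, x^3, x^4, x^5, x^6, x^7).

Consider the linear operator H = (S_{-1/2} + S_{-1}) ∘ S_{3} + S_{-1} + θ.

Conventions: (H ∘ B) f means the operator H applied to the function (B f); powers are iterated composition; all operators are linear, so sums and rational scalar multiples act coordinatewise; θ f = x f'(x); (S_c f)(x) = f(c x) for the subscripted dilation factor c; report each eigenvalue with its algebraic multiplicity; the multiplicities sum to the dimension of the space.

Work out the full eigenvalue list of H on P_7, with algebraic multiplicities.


image of 1: 3
image of x: -(9/2)x
image of x^2: (57/4)x^2
image of x^3: -(227/8)x^3
image of x^4: (1457/16)x^4
image of x^5: -(7891/32)x^5
image of x^6: (47833/64)x^6
image of x^7: -(281355/128)x^7
the matrix is upper triangular; its diagonal is (3, -9/2, 57/4, -227/8, 1457/16, -7891/32, 47833/64, -281355/128)
for a triangular matrix the eigenvalues are the diagonal entries, with algebraic multiplicity their repetition count

λ = -281355/128 (multiplicity 1), λ = -7891/32 (multiplicity 1), λ = -227/8 (multiplicity 1), λ = -9/2 (multiplicity 1), λ = 3 (multiplicity 1), λ = 57/4 (multiplicity 1), λ = 1457/16 (multiplicity 1), λ = 47833/64 (multiplicity 1)


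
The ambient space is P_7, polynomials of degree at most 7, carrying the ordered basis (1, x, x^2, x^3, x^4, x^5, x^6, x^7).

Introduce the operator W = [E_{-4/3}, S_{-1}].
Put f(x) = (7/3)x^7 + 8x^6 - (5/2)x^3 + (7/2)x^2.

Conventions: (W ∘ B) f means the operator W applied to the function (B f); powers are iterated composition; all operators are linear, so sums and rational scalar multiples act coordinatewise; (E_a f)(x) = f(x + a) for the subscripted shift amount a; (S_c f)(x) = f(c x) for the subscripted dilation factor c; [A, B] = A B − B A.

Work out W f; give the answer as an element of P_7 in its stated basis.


g(x) = (392/9)x^6 - 128x^5 + (31360/81)x^4 - (20480/27)x^3 + (95492/243)x^2 - (34280/81)x + 151616/6561

S_{-1} f = -(7/3)x^7 + 8x^6 + (5/2)x^3 + (7/2)x^2
E_{-4/3} S_{-1} f = -(7/3)x^7 + (268/9)x^6 - (1360/9)x^5 + (32960/81)x^4 - (308545/486)x^3 + (281513/486)x^2 - (634324/2187)x + 411544/6561
E_{-4/3} f = (7/3)x^7 - (124/9)x^6 + (208/9)x^5 + (1600/81)x^4 - (60095/486)x^3 + (90529/486)x^2 - (291236/2187)x + 259928/6561
S_{-1} E_{-4/3} f = -(7/3)x^7 - (124/9)x^6 - (208/9)x^5 + (1600/81)x^4 + (60095/486)x^3 + (90529/486)x^2 + (291236/2187)x + 259928/6561
[E_{-4/3}, S_{-1}] f = (392/9)x^6 - 128x^5 + (31360/81)x^4 - (20480/27)x^3 + (95492/243)x^2 - (34280/81)x + 151616/6561


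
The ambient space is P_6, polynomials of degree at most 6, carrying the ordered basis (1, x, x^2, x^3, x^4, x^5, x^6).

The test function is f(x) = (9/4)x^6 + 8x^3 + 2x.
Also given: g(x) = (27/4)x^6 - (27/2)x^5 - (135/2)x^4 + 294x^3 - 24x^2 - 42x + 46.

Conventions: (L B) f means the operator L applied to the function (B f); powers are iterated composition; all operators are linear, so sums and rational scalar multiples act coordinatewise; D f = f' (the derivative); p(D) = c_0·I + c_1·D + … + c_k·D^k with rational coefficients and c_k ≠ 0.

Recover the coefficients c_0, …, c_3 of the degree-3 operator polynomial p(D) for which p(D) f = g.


c_0 = 3, c_1 = -1, c_2 = -1, c_3 = 1

D^0 f = (9/4)x^6 + 8x^3 + 2x
D^1 f = (27/2)x^5 + 24x^2 + 2
D^2 f = (135/2)x^4 + 48x
D^3 f = 270x^3 + 48
matching coefficients of g against c_0 f + c_1 Df + … from the top degree down determines the c_i
solution: c_0 = 3, c_1 = -1, c_2 = -1, c_3 = 1


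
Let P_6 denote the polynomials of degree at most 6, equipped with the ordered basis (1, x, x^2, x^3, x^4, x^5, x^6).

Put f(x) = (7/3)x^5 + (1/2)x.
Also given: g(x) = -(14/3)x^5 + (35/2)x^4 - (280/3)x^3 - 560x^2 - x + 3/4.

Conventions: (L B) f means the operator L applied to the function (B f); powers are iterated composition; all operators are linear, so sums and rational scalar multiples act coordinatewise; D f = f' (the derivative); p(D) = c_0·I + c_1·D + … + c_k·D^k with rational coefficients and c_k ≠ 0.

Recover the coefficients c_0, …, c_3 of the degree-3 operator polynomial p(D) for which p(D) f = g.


c_0 = -2, c_1 = 3/2, c_2 = -2, c_3 = -4

D^0 f = (7/3)x^5 + (1/2)x
D^1 f = (35/3)x^4 + 1/2
D^2 f = (140/3)x^3
D^3 f = 140x^2
matching coefficients of g against c_0 f + c_1 Df + … from the top degree down determines the c_i
solution: c_0 = -2, c_1 = 3/2, c_2 = -2, c_3 = -4


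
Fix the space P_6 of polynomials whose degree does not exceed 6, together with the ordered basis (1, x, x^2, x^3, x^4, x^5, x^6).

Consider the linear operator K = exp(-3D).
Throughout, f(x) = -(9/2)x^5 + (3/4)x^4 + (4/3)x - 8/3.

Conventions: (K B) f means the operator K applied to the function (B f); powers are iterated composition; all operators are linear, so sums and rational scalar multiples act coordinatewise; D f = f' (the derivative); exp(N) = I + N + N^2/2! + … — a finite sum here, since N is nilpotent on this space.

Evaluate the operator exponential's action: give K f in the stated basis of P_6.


the image equals g(x) = -(9/2)x^5 + (273/4)x^4 - 414x^3 + (2511/2)x^2 - (11413/6)x + 13771/12

order-1 term: (135/2)x^4 - 9x^3 - 4
order-2 term: -405x^3 + (81/2)x^2
order-3 term: 1215x^2 - 81x
order-4 term: -(3645/2)x + 243/4
order-5 term: 2187/2
the series for exp(-3D) f terminates at order 5
exp(-3D) f = -(9/2)x^5 + (273/4)x^4 - 414x^3 + (2511/2)x^2 - (11413/6)x + 13771/12


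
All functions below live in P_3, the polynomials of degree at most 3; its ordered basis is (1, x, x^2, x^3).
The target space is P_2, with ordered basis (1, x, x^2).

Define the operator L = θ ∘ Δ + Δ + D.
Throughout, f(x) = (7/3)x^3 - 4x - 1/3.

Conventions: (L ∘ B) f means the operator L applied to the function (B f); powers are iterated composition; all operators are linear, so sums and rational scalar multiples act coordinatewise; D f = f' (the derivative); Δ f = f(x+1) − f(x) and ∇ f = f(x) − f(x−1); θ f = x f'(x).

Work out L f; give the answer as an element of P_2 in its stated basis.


the image equals g(x) = 28x^2 + 14x - 17/3

Δ f = 7x^2 + 7x - 5/3
θ Δ f = 14x^2 + 7x
Δ f = 7x^2 + 7x - 5/3
D f = 7x^2 - 4
(θ ∘ Δ + Δ + D) f = 28x^2 + 14x - 17/3


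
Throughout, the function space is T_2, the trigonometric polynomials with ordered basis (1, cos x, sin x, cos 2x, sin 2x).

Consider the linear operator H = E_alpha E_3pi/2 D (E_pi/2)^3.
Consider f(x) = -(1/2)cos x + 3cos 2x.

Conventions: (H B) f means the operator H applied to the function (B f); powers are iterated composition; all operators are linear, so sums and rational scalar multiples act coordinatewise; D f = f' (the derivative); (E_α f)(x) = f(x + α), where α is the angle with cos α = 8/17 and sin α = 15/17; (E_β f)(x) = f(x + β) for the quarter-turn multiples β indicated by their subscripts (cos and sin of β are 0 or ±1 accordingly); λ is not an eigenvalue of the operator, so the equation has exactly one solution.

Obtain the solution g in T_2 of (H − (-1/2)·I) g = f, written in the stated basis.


write g with unknown coordinates in the stated basis and equate coefficients in (H − (-1/2)·I) g = f
solving from the highest basis element down gives g = -(47/145)cos x + (16/145)sin x - (4026/2993)cos 2x - (3864/2993)sin 2x
check: H g = -(49/145)cos x - (8/145)sin x + (10992/2993)cos 2x + (1932/2993)sin 2x
so H g − (-1/2)·g = -(1/2)cos x + 3cos 2x = f ✓

the image equals g(x) = -(47/145)cos x + (16/145)sin x - (4026/2993)cos 2x - (3864/2993)sin 2x


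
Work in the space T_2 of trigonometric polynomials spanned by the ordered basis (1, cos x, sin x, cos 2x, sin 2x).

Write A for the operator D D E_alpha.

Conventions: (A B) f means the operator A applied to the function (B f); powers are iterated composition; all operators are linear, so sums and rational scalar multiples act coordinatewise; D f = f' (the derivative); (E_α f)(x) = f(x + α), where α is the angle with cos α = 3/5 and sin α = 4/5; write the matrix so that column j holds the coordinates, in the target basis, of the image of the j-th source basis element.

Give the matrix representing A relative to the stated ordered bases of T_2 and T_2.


the matrix is [[0, 0, 0, 0, 0]; [0, -3/5, -4/5, 0, 0]; [0, 4/5, -3/5, 0, 0]; [0, 0, 0, 28/25, -96/25]; [0, 0, 0, 96/25, 28/25]] (rows listed top to bottom)

image of 1: 0
image of cos x: -(3/5)cos x + (4/5)sin x
image of sin x: -(4/5)cos x - (3/5)sin x
image of cos 2x: (28/25)cos 2x + (96/25)sin 2x
image of sin 2x: -(96/25)cos 2x + (28/25)sin 2x
each image's coordinates form column j of the matrix


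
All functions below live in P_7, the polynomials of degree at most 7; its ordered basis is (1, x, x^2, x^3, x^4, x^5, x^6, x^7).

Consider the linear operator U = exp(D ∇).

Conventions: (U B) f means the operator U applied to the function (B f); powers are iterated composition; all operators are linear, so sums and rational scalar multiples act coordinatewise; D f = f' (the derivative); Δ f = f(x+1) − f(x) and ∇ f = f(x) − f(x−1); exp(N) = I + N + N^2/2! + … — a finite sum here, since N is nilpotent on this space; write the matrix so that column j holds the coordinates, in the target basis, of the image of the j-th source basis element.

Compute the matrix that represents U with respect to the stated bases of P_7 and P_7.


image of 1: 1
image of x: x
image of x^2: x^2 + 2
image of x^3: x^3 + 6x - 3
image of x^4: x^4 + 12x^2 - 12x + 16
image of x^5: x^5 + 20x^3 - 30x^2 + 80x - 65
image of x^6: x^6 + 30x^4 - 60x^3 + 240x^2 - 390x + 336
image of x^7: x^7 + 42x^5 - 105x^4 + 560x^3 - 1365x^2 + 2352x - 1897
each image's coordinates form column j of the matrix

the matrix is [[1, 0, 2, -3, 16, -65, 336, -1897]; [0, 1, 0, 6, -12, 80, -390, 2352]; [0, 0, 1, 0, 12, -30, 240, -1365]; [0, 0, 0, 1, 0, 20, -60, 560]; [0, 0, 0, 0, 1, 0, 30, -105]; [0, 0, 0, 0, 0, 1, 0, 42]; [0, 0, 0, 0, 0, 0, 1, 0]; [0, 0, 0, 0, 0, 0, 0, 1]] (rows listed top to bottom)


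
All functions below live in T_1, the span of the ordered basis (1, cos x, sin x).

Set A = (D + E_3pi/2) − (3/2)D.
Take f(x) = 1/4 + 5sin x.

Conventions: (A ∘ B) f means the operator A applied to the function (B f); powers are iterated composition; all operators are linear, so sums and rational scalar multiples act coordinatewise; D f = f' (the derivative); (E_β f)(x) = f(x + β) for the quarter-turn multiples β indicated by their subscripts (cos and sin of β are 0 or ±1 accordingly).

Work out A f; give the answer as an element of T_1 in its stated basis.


D f = 5cos x
E_3pi/2 f = 1/4 - 5cos x
(D + E_3pi/2) f = 1/4
D f = 5cos x
(-(3/2)D) f = -(15/2)cos x
((D + E_3pi/2) − (3/2)D) f = 1/4 - (15/2)cos x

the result is g(x) = 1/4 - (15/2)cos x


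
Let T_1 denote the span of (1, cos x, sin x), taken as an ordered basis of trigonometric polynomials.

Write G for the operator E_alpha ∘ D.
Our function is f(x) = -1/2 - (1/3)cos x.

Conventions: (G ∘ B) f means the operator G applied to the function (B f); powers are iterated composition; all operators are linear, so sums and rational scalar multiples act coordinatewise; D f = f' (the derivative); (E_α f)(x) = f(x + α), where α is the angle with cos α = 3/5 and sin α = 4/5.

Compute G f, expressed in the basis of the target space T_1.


the image equals g(x) = (4/15)cos x + (1/5)sin x

D f = (1/3)sin x
E_alpha D f = (4/15)cos x + (1/5)sin x


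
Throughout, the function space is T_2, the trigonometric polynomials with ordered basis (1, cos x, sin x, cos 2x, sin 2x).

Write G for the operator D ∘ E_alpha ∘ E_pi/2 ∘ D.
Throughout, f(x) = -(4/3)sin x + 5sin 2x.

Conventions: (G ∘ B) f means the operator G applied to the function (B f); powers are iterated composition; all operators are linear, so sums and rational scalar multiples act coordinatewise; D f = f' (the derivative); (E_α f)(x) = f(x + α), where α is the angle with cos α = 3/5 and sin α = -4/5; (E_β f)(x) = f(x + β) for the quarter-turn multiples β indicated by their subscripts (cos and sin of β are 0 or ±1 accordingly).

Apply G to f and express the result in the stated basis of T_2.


the result is g(x) = (4/5)cos x + (16/15)sin x - (96/5)cos 2x - (28/5)sin 2x

D f = -(4/3)cos x + 10cos 2x
E_pi/2 D f = (4/3)sin x - 10cos 2x
E_alpha E_pi/2 D f = -(16/15)cos x + (4/5)sin x + (14/5)cos 2x - (48/5)sin 2x
D E_alpha E_pi/2 D f = (4/5)cos x + (16/15)sin x - (96/5)cos 2x - (28/5)sin 2x


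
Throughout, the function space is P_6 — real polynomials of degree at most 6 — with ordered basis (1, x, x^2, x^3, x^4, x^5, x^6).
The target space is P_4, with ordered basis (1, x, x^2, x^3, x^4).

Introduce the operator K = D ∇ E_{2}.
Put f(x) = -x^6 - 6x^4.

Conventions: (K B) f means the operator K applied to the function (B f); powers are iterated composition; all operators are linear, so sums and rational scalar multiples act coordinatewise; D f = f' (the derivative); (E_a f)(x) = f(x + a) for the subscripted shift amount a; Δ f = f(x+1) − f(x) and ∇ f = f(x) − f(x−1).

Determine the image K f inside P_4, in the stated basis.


E_{2} f = -x^6 - 12x^5 - 66x^4 - 208x^3 - 384x^2 - 384x - 160
∇ E_{2} f = -6x^5 - 45x^4 - 164x^3 - 333x^2 - 354x - 153
D ∇ E_{2} f = -30x^4 - 180x^3 - 492x^2 - 666x - 354

g(x) = -30x^4 - 180x^3 - 492x^2 - 666x - 354


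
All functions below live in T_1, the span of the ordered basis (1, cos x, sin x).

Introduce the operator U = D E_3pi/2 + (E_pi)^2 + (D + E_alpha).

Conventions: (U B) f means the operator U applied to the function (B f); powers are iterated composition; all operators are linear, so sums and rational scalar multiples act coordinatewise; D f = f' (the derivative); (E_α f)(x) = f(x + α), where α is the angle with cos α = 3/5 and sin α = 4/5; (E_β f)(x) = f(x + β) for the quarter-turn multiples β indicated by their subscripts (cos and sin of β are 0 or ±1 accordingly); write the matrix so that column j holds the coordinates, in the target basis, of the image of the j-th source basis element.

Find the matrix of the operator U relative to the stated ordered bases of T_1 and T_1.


the matrix is [[2, 0, 0]; [0, 13/5, 9/5]; [0, -9/5, 13/5]] (rows listed top to bottom)

image of 1: 2
image of cos x: (13/5)cos x - (9/5)sin x
image of sin x: (9/5)cos x + (13/5)sin x
each image's coordinates form column j of the matrix


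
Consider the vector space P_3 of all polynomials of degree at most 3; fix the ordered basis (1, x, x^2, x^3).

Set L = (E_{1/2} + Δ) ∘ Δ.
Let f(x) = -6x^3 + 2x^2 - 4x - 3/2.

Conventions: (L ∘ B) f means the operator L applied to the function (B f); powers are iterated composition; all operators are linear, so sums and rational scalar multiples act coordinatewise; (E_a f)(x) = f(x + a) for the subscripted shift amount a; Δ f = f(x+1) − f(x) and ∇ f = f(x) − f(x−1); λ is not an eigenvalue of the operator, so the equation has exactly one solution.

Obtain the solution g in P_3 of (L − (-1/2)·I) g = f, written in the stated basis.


write g with unknown coordinates in the stated basis and equate coefficients in (L − (-1/2)·I) g = f
solving from the highest basis element down gives g = -12x^3 + 76x^2 - 24x - 341
check: L g = -36x^2 + 8x + 169
so L g − (-1/2)·g = -6x^3 + 2x^2 - 4x - 3/2 = f ✓

the result is g(x) = -12x^3 + 76x^2 - 24x - 341


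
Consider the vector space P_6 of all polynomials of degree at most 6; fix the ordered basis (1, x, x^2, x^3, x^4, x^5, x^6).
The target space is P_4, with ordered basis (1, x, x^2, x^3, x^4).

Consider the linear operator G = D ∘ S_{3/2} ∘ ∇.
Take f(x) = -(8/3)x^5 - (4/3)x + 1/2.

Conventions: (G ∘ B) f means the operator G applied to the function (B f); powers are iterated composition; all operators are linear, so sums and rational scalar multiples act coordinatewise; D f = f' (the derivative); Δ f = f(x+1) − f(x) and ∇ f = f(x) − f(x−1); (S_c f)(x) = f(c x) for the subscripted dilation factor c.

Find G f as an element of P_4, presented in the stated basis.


the image equals g(x) = -270x^3 + 270x^2 - 120x + 20

∇ f = -(40/3)x^4 + (80/3)x^3 - (80/3)x^2 + (40/3)x - 4
S_{3/2} ∇ f = -(135/2)x^4 + 90x^3 - 60x^2 + 20x - 4
D S_{3/2} ∇ f = -270x^3 + 270x^2 - 120x + 20


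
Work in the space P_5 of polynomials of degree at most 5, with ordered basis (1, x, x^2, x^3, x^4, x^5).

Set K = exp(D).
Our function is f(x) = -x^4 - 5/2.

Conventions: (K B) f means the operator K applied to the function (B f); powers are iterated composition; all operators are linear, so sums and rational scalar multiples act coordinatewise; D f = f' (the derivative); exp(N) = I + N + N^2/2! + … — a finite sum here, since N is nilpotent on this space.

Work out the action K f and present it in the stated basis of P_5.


order-1 term: -4x^3
order-2 term: -6x^2
order-3 term: -4x
order-4 term: -1
the series for exp(D) f terminates at order 4
exp(D) f = -x^4 - 4x^3 - 6x^2 - 4x - 7/2

the result is g(x) = -x^4 - 4x^3 - 6x^2 - 4x - 7/2


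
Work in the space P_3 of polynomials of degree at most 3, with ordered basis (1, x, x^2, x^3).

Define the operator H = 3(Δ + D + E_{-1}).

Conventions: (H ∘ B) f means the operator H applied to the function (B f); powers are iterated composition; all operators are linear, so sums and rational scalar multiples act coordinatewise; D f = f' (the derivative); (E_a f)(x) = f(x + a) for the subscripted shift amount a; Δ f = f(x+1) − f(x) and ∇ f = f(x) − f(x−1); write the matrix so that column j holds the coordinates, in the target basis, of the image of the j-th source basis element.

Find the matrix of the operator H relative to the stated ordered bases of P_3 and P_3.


image of 1: 3
image of x: 3x + 3
image of x^2: 3x^2 + 6x + 6
image of x^3: 3x^3 + 9x^2 + 18x
each image's coordinates form column j of the matrix

the matrix is [[3, 3, 6, 0]; [0, 3, 6, 18]; [0, 0, 3, 9]; [0, 0, 0, 3]] (rows listed top to bottom)


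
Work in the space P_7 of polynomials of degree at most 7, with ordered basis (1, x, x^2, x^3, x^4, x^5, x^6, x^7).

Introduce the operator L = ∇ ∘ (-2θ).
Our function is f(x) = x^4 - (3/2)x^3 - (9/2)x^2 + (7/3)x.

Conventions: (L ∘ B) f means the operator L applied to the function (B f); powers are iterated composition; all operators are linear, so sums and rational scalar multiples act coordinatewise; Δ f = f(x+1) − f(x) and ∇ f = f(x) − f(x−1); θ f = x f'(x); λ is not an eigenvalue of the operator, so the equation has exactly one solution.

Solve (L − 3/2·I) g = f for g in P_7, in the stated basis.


write g with unknown coordinates in the stated basis and equate coefficients in (L − 3/2·I) g = f
solving from the highest basis element down gives g = -(2/3)x^4 + (137/9)x^3 - 201x^2 + (3802/3)x - 20612/9
check: L g = (64/3)x^3 - 306x^2 + (5710/3)x - 10306/3
so L g − 3/2·g = x^4 - (3/2)x^3 - (9/2)x^2 + (7/3)x = f ✓

the image equals g(x) = -(2/3)x^4 + (137/9)x^3 - 201x^2 + (3802/3)x - 20612/9


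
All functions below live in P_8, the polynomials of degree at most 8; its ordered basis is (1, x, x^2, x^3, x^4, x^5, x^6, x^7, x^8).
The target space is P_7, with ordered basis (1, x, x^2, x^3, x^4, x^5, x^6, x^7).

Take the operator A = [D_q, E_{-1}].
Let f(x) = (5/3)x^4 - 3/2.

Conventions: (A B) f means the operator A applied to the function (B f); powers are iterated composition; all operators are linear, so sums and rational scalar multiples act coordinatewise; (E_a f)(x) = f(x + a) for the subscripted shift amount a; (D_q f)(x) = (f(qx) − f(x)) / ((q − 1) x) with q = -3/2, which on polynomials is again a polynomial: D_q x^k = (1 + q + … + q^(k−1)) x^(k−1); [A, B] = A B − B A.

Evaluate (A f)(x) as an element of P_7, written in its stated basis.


E_{-1} f = (5/3)x^4 - (20/3)x^3 + 10x^2 - (20/3)x + 1/6
D_q E_{-1} f = -(65/24)x^3 - (35/3)x^2 - 5x - 20/3
D_q f = -(65/24)x^3
E_{-1} D_q f = -(65/24)x^3 + (65/8)x^2 - (65/8)x + 65/24
[D_q, E_{-1}] f = -(475/24)x^2 + (25/8)x - 75/8

the result is g(x) = -(475/24)x^2 + (25/8)x - 75/8


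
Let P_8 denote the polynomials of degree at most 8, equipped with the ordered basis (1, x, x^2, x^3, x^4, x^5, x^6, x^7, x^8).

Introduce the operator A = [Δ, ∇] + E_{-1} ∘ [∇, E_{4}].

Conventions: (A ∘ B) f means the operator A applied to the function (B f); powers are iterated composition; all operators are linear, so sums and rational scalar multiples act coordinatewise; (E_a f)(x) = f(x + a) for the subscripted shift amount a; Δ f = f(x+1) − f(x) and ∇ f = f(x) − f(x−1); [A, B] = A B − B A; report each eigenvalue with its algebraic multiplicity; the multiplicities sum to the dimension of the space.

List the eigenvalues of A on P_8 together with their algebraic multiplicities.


image of 1: 0
image of x: 0
image of x^2: 0
image of x^3: 0
image of x^4: 0
image of x^5: 0
image of x^6: 0
image of x^7: 0
image of x^8: 0
the matrix is upper triangular; its diagonal is (0, 0, 0, 0, 0, 0, 0, 0, 0)
for a triangular matrix the eigenvalues are the diagonal entries, with algebraic multiplicity their repetition count

λ = 0 (multiplicity 9)


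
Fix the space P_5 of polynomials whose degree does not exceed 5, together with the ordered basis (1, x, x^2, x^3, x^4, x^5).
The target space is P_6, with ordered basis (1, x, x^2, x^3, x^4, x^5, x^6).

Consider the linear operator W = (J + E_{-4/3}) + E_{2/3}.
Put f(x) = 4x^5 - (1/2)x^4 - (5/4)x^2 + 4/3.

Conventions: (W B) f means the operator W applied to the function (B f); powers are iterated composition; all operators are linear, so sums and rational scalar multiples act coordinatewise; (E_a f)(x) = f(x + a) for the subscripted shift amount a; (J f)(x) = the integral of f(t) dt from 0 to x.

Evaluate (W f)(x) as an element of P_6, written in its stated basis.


the result is g(x) = (2/3)x^6 + (79/10)x^5 - (43/3)x^4 + (3233/36)x^3 - (4975/54)x^2 + (6019/81)x - 4403/243

J f = (2/3)x^6 - (1/10)x^5 - (5/12)x^3 + (4/3)x
E_{-4/3} f = 4x^5 - (163/6)x^4 + (664/9)x^3 - (10951/108)x^2 + (5774/81)x - 4696/243
(J + E_{-4/3}) f = (2/3)x^6 + (39/10)x^5 - (163/6)x^4 + (2641/36)x^3 - (10951/108)x^2 + (5882/81)x - 4696/243
E_{2/3} f = 4x^5 + (77/6)x^4 + (148/9)x^3 + (1001/108)x^2 + (137/81)x + 293/243
((J + E_{-4/3}) + E_{2/3}) f = (2/3)x^6 + (79/10)x^5 - (43/3)x^4 + (3233/36)x^3 - (4975/54)x^2 + (6019/81)x - 4403/243


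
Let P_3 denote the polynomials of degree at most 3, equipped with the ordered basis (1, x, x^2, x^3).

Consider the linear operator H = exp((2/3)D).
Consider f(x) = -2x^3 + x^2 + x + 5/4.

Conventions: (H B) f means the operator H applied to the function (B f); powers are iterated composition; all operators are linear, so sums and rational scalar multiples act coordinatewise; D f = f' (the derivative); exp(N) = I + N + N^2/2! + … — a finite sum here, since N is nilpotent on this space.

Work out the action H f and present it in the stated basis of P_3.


the image equals g(x) = -2x^3 - 3x^2 - (1/3)x + 191/108

order-1 term: -4x^2 + (4/3)x + 2/3
order-2 term: -(8/3)x + 4/9
order-3 term: -16/27
the series for exp((2/3)D) f terminates at order 3
exp((2/3)D) f = -2x^3 - 3x^2 - (1/3)x + 191/108


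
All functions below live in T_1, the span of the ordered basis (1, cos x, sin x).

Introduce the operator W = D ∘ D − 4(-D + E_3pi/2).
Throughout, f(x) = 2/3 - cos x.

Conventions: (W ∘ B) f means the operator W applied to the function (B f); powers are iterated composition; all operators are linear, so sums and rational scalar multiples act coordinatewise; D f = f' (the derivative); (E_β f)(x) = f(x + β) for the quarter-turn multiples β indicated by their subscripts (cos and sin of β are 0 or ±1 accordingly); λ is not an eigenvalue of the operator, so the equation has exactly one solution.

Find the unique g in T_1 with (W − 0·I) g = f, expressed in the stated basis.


the result is g(x) = -1/6 + (1/65)cos x - (8/65)sin x

write g with unknown coordinates in the stated basis and equate coefficients in (W − 0·I) g = f
solving from the highest basis element down gives g = -1/6 + (1/65)cos x - (8/65)sin x
check: W g = 2/3 - cos x
so W g − 0·g = 2/3 - cos x = f ✓


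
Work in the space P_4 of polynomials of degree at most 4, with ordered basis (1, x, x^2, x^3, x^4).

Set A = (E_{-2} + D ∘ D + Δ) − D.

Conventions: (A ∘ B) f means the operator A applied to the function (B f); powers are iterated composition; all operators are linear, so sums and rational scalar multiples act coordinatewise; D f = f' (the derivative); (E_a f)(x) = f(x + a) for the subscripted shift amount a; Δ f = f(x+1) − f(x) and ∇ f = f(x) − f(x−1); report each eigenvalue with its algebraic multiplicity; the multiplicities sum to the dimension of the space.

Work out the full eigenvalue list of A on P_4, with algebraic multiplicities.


image of 1: 1
image of x: x - 2
image of x^2: x^2 - 4x + 7
image of x^3: x^3 - 6x^2 + 21x - 7
image of x^4: x^4 - 8x^3 + 42x^2 - 28x + 17
the matrix is upper triangular; its diagonal is (1, 1, 1, 1, 1)
for a triangular matrix the eigenvalues are the diagonal entries, with algebraic multiplicity their repetition count

λ = 1 (multiplicity 5)


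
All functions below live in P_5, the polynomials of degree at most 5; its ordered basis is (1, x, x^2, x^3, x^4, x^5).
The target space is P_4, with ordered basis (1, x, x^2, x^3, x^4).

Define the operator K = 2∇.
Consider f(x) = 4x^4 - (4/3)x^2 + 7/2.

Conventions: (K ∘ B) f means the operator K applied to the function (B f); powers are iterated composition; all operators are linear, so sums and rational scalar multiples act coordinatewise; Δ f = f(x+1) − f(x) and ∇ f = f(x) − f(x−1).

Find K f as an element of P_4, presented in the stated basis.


the result is g(x) = 32x^3 - 48x^2 + (80/3)x - 16/3

∇ f = 16x^3 - 24x^2 + (40/3)x - 8/3
(2∇) f = 32x^3 - 48x^2 + (80/3)x - 16/3


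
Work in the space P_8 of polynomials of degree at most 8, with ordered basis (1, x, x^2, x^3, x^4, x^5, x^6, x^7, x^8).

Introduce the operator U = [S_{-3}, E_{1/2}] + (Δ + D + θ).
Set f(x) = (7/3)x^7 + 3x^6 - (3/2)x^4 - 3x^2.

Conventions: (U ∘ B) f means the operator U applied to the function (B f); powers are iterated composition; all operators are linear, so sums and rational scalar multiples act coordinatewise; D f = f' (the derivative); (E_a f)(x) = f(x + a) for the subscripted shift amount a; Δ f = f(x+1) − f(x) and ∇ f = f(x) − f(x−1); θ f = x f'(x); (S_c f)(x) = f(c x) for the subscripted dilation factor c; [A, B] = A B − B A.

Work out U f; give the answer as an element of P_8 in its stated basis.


E_{1/2} f = (7/3)x^7 + (67/6)x^6 + (85/4)x^5 + (479/24)x^4 + (461/48)x^3 - (29/32)x^2 - (563/192)x - 299/384
S_{-3} E_{1/2} f = -5103x^7 + (16281/2)x^6 - (20655/4)x^5 + (12933/8)x^4 - (4149/16)x^3 - (261/32)x^2 + (563/64)x - 299/384
S_{-3} f = -5103x^7 + 2187x^6 - (243/2)x^4 - 27x^2
E_{1/2} S_{-3} f = -5103x^7 - (31347/2)x^6 - (80919/4)x^5 - (113967/8)x^4 - (95013/16)x^3 - (48249/32)x^2 - (15093/64)x - 2565/128
[S_{-3}, E_{1/2}] f = 23814x^6 + 15066x^5 + (31725/2)x^4 + 5679x^3 + (11997/8)x^2 + (1957/8)x + 1849/96
Δ f = (49/3)x^6 + 67x^5 + (380/3)x^4 + (407/3)x^3 + 85x^2 + (67/3)x + 5/6
D f = (49/3)x^6 + 18x^5 - 6x^3 - 6x
θ f = (49/3)x^7 + 18x^6 - 6x^4 - 6x^2
(Δ + D + θ) f = (49/3)x^7 + (152/3)x^6 + 85x^5 + (362/3)x^4 + (389/3)x^3 + 79x^2 + (49/3)x + 5/6
([S_{-3}, E_{1/2}] + (Δ + D + θ)) f = (49/3)x^7 + (71594/3)x^6 + 15151x^5 + (95899/6)x^4 + (17426/3)x^3 + (12629/8)x^2 + (6263/24)x + 643/32

g(x) = (49/3)x^7 + (71594/3)x^6 + 15151x^5 + (95899/6)x^4 + (17426/3)x^3 + (12629/8)x^2 + (6263/24)x + 643/32


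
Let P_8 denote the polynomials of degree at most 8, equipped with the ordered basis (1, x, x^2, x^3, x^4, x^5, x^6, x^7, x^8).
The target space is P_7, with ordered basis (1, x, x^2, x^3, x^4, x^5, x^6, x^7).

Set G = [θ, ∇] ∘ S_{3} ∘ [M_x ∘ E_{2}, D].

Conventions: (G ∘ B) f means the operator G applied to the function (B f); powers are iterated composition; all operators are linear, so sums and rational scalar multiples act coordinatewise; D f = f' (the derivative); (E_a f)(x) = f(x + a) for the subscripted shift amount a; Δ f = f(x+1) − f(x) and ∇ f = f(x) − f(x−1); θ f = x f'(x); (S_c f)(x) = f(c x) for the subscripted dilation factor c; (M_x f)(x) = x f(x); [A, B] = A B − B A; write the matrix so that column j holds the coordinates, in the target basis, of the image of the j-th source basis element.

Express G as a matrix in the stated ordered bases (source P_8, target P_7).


image of 1: 0
image of x: 3
image of x^2: 18x - 6
image of x^3: 81x^2 - 54x + 9
image of x^4: 324x^3 - 324x^2 + 108x - 12
image of x^5: 1215x^4 - 1620x^3 + 810x^2 - 180x + 15
image of x^6: 4374x^5 - 7290x^4 + 4860x^3 - 1620x^2 + 270x - 18
image of x^7: 15309x^6 - 30618x^5 + 25515x^4 - 11340x^3 + 2835x^2 - 378x + 21
image of x^8: 52488x^7 - 122472x^6 + 122472x^5 - 68040x^4 + 22680x^3 - 4536x^2 + 504x - 24
each image's coordinates form column j of the matrix

the matrix is [[0, 3, -6, 9, -12, 15, -18, 21, -24]; [0, 0, 18, -54, 108, -180, 270, -378, 504]; [0, 0, 0, 81, -324, 810, -1620, 2835, -4536]; [0, 0, 0, 0, 324, -1620, 4860, -11340, 22680]; [0, 0, 0, 0, 0, 1215, -7290, 25515, -68040]; [0, 0, 0, 0, 0, 0, 4374, -30618, 122472]; [0, 0, 0, 0, 0, 0, 0, 15309, -122472]; [0, 0, 0, 0, 0, 0, 0, 0, 52488]] (rows listed top to bottom)
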